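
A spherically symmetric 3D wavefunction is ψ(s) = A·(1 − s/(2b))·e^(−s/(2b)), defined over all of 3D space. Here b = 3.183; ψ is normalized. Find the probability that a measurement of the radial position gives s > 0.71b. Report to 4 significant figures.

P ≈ 0.9802

With dV = 4πs²ds, the probability is ∫|ψ|² dV over s > 0.71b.
The full normalization integral is A²·[8·π·b^3] = 1, fixing A².
In terms of u = s/b (A², 4π and the length scale all cancel between numerator and denominator), P = [∫_{0.71}^{∞} u^2·(1 - u/2)^2·e^(-u) du] / [∫_{0}^{∞} u^2·(1 - u/2)^2·e^(-u) du].
An antiderivative of u^2·(1 - u/2)^2·e^(-u) is -(u^4/4 + u^2 + 2·u + 2)·e^(-u); evaluating from 0.71 to ∞ gives ≈ 1.96049, while the full integral is 2.
The region integral divided by the full integral gives P = 0.98025.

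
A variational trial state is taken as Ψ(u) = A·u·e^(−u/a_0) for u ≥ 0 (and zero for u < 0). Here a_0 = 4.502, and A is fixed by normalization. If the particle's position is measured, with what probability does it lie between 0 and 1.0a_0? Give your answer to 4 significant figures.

P ≈ 0.3233

|Ψ|² is the probability density, so P = ∫_{0}^{1.0a_0} |Ψ|² du.
Since A² = 1/(a_0^3/4), this is the region integral divided by the full normalization integral.
Substituting t = u/a_0, A² and the length scale cancel in the ratio: P = ∫_{0}^{1.0} t^2·e^(-2·t) dt / ∫_{0}^{∞} t^2·e^(-2·t) dt.
With ∫ t^2·e^(-2·t) dt = -(2·t^2 + 2·t + 1)·e^(-2·t)/4 + C, the region integral is 1/4 - 5·e^(-2)/4 and the full one is 1/4.
The result is P = 0.32332.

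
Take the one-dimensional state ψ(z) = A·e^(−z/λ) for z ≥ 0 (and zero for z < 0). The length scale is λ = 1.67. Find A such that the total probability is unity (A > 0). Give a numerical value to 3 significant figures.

A ≈ 1.09

Require ∫ |ψ|² dz = 1 over the whole domain.
With ψ = A·e^(−z/λ), the integral evaluates to A²·[λ/2].
Hence A² = 1/[λ/2].
Plugging in λ = 1.67 yields A = 1.094.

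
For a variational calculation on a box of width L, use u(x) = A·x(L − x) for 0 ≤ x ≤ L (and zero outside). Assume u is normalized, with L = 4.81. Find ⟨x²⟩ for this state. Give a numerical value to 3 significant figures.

⟨x^2⟩ ≈ 6.61

By definition ⟨x²⟩ = ∫ x^2 |u(x)|² dx.
The ratio of the moment integral to the normalization integral gives ⟨x²⟩ = 2·L^2/7.
Putting L = 4.81 gives 6.610.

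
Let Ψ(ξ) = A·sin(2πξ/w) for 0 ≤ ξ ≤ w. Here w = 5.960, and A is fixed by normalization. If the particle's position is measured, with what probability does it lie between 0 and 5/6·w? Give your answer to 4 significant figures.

P = ∫_{0}^{5/6·w} |Ψ(ξ)|² dξ.
With A² fixed by ∫|Ψ|² = 1, i.e. A² = (w/2)^(−1), substitute and integrate.
Let u = ξ/w; then A² and the length scale cancel, so P = ∫_{0}^{5/6} sin(2·π·u)^2 du ÷ ∫_{0}^{1} sin(2·π·u)^2 du.
With ∫ sin(2·π·u)^2 du = u/2 - sin(4·π·u)/(8·π) + C, the region integral is √(3)/(16·π) + 5/12 and the full one is 1/2.
Taking the ratio, P = √(3)/(8·π) + 5/6.

P ≈ 0.9022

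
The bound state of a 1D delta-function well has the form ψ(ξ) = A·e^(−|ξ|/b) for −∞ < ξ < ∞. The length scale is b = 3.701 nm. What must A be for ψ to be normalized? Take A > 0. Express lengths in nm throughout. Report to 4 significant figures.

A ≈ 0.5198 nm^(-1/2)

We need A² ∫|f|² dξ = 1, taking the integral from −∞ to ∞.
∫|ψ|² dξ = A²·(b).
So A² = (b)^(−1).
With b = 3.701: A² = 0.27020 and A = 0.51981.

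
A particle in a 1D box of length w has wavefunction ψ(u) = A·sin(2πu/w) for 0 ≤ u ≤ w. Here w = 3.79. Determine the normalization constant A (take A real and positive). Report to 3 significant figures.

Normalization requires ∫|ψ|² du = 1, integrated from 0 to w.
Using sin²θ = (1 − cos 2θ)/2, with ψ = A·sin(2πu/w), the integral evaluates to A²·[w/2].
Plugging in w = 3.79 yields A = 0.7264.

A ≈ 0.726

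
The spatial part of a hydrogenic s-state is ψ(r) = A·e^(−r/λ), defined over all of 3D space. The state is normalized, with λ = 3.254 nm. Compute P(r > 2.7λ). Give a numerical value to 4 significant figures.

P ≈ 0.09476

P = ∫ |ψ|² 4πr² dr over r > 2.7λ.
A² is fixed by ∫₀^∞ 4πr²|ψ|² dr = 1, i.e. A² = (π·λ^3)^(−1).
Substituting u = r/λ, A², 4π and the length scale all cancel in the ratio: P = ∫_{2.7}^{∞} u^2·e^(-2·u) du / ∫_{0}^{∞} u^2·e^(-2·u) du.
With ∫ u^2·e^(-2·u) du = -(2·u^2 + 2·u + 1)·e^(-2·u)/4 + C, the region integral is 1049·e^(-27/5)/200 and the full one is 1/4.
Taking the ratio yields P = 0.094758.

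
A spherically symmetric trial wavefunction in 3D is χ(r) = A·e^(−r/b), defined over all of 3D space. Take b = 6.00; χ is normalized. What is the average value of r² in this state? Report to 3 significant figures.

⟨r²⟩ = ∫ r^2 |χ|² 4πr² dr over the full domain.
The ratio of the moment integral to the normalization integral gives ⟨r²⟩ = 3·b^2.
With b = 6.00, ⟨r^2⟩ = 108.0.

⟨r^2⟩ ≈ 108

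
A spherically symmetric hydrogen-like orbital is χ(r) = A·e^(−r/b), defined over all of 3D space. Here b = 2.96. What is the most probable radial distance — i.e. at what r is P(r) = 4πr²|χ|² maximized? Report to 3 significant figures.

r ≈ 2.96

The maximum of P(r) = 4πr²|χ|² occurs where its derivative vanishes.
Solving yields r = b.
With b = 2.96, the most probable radial distance is 2.960.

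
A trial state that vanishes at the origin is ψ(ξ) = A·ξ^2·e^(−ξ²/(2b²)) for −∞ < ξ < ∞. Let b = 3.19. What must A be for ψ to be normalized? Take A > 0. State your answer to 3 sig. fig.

Require ∫ |ψ|² dξ = 1 over the whole domain.
∫|ψ|² dξ = A²·(3·√(π)·b^5/4).
Setting this equal to 1 gives A² = 1/(3·√(π)·b^5/4).
Plugging in b = 3.19 yields A = 0.04772.

A ≈ 0.0477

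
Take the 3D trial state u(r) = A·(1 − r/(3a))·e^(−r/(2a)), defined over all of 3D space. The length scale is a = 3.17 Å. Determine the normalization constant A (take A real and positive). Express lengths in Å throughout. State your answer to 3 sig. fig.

A ≈ 0.0612 Å^(-3/2)

The normalization condition is ∫|u|² 4πr² dr = 1 from 0 to ∞.
Carrying out the integral gives A² · 8·π·a^3/3.
So A² = (8·π·a^3/3)^(−1).
Substituting a = 3.17 gives A² = 0.003747, so A = 0.06121.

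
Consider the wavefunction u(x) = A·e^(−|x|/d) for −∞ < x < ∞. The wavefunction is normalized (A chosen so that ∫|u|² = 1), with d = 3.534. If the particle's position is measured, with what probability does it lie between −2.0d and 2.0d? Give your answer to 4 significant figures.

The probability is P = ∫ |u|² dx over [−2.0d, 2.0d].
The normalization integral ∫|u|²dx over the whole domain equals d·A², and A² cancels in the ratio.
Both integrals are even about x = 0, so only the x ≥ 0 halves are needed (the factors of 2 cancel). Substituting t = x/d, A² and the length scale cancel in the ratio: P = ∫_{0}^{2.0} e^(-2·t) dt / ∫_{0}^{∞} e^(-2·t) dt.
With ∫ e^(-2·t) dt = -e^(-2·t)/2 + C, the region integral is 1/2 - e^(-4)/2 and the full one is 1/2.
The result is P = 0.98168.

P ≈ 0.9817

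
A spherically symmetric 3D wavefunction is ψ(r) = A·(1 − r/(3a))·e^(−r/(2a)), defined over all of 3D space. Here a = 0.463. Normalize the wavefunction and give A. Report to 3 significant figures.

Normalization requires ∫|ψ|² 4πr² dr = 1, integrated from 0 to ∞.
Carrying out the integral gives A² · 8·π·a^3/3.
With a = 0.463: A² = 1.203 and A = 1.097.

A ≈ 1.10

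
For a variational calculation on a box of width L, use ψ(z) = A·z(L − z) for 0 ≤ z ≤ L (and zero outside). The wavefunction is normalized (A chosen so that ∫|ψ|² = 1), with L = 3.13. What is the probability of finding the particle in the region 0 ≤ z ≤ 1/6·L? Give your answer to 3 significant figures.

The probability is P = ∫ |ψ|² dz over [0, 1/6·L].
The normalization integral ∫|ψ|²dz over the whole domain equals L^5/30·A², and A² cancels in the ratio.
Let u = z/L; then A² and the length scale cancel, so P = ∫_{0}^{1/6} u^2·(1 - u)^2 du ÷ ∫_{0}^{1} u^2·(1 - u)^2 du.
Using ∫ u^2·(1 - u)^2 du = u^3·(6·u^2 - 15·u + 10)/30, the numerator is ≈ 0.0011831 and the denominator is 1/30.
The result is P = 23/648.

P ≈ 0.0355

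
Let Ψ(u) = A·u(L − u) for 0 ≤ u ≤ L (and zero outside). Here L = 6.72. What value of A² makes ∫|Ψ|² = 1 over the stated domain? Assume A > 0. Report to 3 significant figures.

Normalization requires ∫|Ψ|² du = 1, integrated from 0 to L.
Expanding the polynomial and integrating term by term, with Ψ = A·u(L − u), the integral evaluates to A²·[L^5/30].
Substituting L = 6.72 gives A² = 0.002189, so A = 0.04679.

A^2 ≈ 0.00219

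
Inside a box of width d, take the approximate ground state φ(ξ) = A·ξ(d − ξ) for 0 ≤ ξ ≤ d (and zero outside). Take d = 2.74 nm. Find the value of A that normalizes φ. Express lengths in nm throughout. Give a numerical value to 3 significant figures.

A ≈ 0.441 nm^(-5/2)

We need A² ∫|f|² dξ = 1, taking the integral from 0 to d.
Expanding the polynomial and integrating term by term, with φ = A·ξ(d − ξ), the integral evaluates to A²·[d^5/30].
Plugging in d = 2.74 yields A = 0.4407.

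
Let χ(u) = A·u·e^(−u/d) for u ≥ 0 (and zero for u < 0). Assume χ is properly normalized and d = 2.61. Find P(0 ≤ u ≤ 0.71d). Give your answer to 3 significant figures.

P ≈ 0.171

The probability is P = ∫ |χ|² du over [0, 0.71d].
The normalization integral ∫|χ|²du over the whole domain equals d^3/4·A², and A² cancels in the ratio.
Substituting t = u/d, A² and the length scale cancel in the ratio: P = ∫_{0}^{0.71} t^2·e^(-2·t) dt / ∫_{0}^{∞} t^2·e^(-2·t) dt.
Using ∫ t^2·e^(-2·t) dt = -(2·t^2 + 2·t + 1)·e^(-2·t)/4, the numerator is ≈ 0.042839 and the denominator is 1/4.
The result is P = 0.1714.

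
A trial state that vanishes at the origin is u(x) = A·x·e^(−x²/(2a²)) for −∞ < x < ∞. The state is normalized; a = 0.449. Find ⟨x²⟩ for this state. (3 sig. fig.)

⟨x^2⟩ ≈ 0.302

The expectation value is the |u|²-weighted average of x^2: ∫ x^2|u|² dx.
With ∫_{−∞}^{∞} x^(2m) e^(−αx²) dx = (2m−1)!!·√π / (2^m α^(m+1/2)), evaluating both integrals, ⟨x²⟩ = 3·a^2/2.
Putting a = 0.449 gives 0.3024.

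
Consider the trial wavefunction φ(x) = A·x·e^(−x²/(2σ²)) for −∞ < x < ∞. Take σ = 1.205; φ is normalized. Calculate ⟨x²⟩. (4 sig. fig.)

The expectation value is the |φ|²-weighted average of x^2: ∫ x^2|φ|² dx.
Since the A² factors cancel between numerator and denominator, ⟨x²⟩ = 3·σ^2/2.
Putting σ = 1.205 gives 2.1780.

⟨x^2⟩ ≈ 2.178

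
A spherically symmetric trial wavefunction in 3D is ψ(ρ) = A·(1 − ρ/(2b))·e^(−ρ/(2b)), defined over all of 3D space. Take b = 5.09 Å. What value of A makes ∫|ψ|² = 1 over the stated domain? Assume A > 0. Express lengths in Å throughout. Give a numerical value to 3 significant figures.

A ≈ 0.0174 Å^(-3/2)

The normalization condition is ∫|ψ|² 4πρ² dρ = 1 from 0 to ∞.
(Spherical symmetry: dV = 4πρ² dρ.)
Recall ∫₀^∞ ρ^m e^(−ρ/β) dρ = m!·β^(m+1), the integral (without the A² prefactor) comes out to 8·π·b^3.
So A² = (8·π·b^3)^(−1).
Substituting b = 5.09 gives A² = 0.0003017, so A = 0.01737.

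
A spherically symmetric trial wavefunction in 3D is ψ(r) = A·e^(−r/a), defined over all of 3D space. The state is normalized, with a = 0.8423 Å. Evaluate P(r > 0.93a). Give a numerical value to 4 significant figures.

Integrate the radial probability density 4πr²|ψ|² over r > 0.93a.
A² is fixed by ∫₀^∞ 4πr²|ψ|² dr = 1, i.e. A² = (π·a^3)^(−1).
Substituting u = r/a, A², 4π and the length scale all cancel in the ratio: P = ∫_{0.93}^{∞} u^2·e^(-2·u) du / ∫_{0}^{∞} u^2·e^(-2·u) du.
An antiderivative of u^2·e^(-2·u) is -(2·u^2 + 2·u + 1)·e^(-2·u)/4; evaluating from 0.93 to ∞ gives ≈ 0.178627, while the full integral is 1/4.
The region integral divided by the full integral gives P = 0.71451.

P ≈ 0.7145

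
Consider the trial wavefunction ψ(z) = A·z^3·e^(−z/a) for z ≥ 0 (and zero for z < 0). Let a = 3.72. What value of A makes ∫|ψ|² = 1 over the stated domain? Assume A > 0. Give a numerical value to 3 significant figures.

We need A² ∫|f|² dz = 1, taking the integral from 0 to ∞.
∫|ψ|² dz = A²·(45·a^7/8).
So A² = (45·a^7/8)^(−1).
Substituting a = 3.72 gives A² = 0.00001803, so A = 0.004247.

A ≈ 0.00425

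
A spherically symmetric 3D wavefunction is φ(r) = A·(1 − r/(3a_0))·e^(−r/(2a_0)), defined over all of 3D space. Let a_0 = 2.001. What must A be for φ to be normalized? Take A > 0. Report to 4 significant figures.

A ≈ 0.1221

Normalization requires ∫|φ|² 4πr² dr = 1, integrated from 0 to ∞.
Recall ∫₀^∞ r^m e^(−r/β) dr = m!·β^(m+1), ∫|φ|² 4πr² dr = A²·(8·π·a_0^3/3).
Setting this equal to 1 gives A² = 1/(8·π·a_0^3/3).
Plugging in a_0 = 2.001 yields A = 0.12206.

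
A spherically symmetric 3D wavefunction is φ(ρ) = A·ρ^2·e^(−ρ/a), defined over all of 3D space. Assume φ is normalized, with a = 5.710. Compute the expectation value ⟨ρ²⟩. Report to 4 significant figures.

⟨ρ^2⟩ ≈ 456.5

The expectation value is the |φ|²-weighted average of ρ^2: ∫ ρ^2|φ|² 4πρ² dρ.
Using ∫₀^∞ ρⁿ e^(−αρ) dρ = n!/αⁿ⁺¹, since the A² factors cancel between numerator and denominator, ⟨ρ²⟩ = 14·a^2.
Putting a = 5.710 gives 456.46.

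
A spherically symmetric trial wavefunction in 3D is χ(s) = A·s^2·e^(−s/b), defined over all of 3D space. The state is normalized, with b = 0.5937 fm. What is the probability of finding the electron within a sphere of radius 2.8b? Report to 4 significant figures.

P ≈ 0.3297

Integrate the radial probability density 4πs²|χ|² over s ≤ 2.8b.
A² is fixed by ∫₀^∞ 4πs²|χ|² ds = 1, i.e. A² = (45·π·b^7/2)^(−1).
In terms of u = s/b (A², 4π and the length scale all cancel between numerator and denominator), P = [∫_{0}^{2.8} u^6·e^(-2·u) du] / [∫_{0}^{∞} u^6·e^(-2·u) du].
With ∫ u^6·e^(-2·u) du = -(4·u^6 + 12·u^5 + 30·u^4 + 60·u^3 + 90·u^2 + 90·u + 45)·e^(-2·u)/8 + C, the region integral is ≈ 1.85480 and the full one is 45/8.
Taking the ratio yields P = 0.32974.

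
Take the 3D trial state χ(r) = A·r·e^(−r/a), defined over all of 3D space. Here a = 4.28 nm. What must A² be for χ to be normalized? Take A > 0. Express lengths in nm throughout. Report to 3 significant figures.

A^2 ≈ 0.0000739 nm^(-5)

We need A² ∫|f|² 4πr² dr = 1, taking the integral from 0 to ∞.
In 3D with spherical symmetry the volume element is 4πr² dr.
Carrying out the integral gives A² · 3·π·a^5.
Hence A² = 1/[3·π·a^5].
Plugging in a = 4.28 yields A = 0.008595.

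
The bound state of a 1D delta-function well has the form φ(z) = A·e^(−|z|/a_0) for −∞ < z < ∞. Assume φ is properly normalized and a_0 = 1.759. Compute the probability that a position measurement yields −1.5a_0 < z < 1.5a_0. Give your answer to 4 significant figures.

P ≈ 0.9502

P = ∫_{−1.5a_0}^{1.5a_0} |φ(z)|² dz.
Since A² = 1/(a_0), this is the region integral divided by the full normalization integral.
Both integrals are even about z = 0, so only the z ≥ 0 halves are needed (the factors of 2 cancel). In terms of u = z/a_0 (A² and the length scale cancel between numerator and denominator), P = [∫_{0}^{1.5} e^(-2·u) du] / [∫_{0}^{∞} e^(-2·u) du].
With ∫ e^(-2·u) du = -e^(-2·u)/2 + C, the region integral is 1/2 - e^(-3)/2 and the full one is 1/2.
Taking the ratio, P = 0.95021.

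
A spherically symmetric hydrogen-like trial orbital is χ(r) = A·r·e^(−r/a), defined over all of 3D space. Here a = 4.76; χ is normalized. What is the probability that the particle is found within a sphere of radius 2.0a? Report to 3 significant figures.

P ≈ 0.371

P = ∫ |χ|² 4πr² dr over r ≤ 2.0a.
The full normalization integral is A²·[3·π·a^5] = 1, fixing A².
Let u = r/a; then A², 4π and the length scale all cancel, so P = ∫_{0}^{2.0} u^4·e^(-2·u) du ÷ ∫_{0}^{∞} u^4·e^(-2·u) du.
With ∫ u^4·e^(-2·u) du = -(u^4/2 + u^3 + 3·u^2/2 + 3·u/2 + 3/4)·e^(-2·u) + C, the region integral is 3/4 - 103·e^(-4)/4 and the full one is 3/4.
This evaluates to P = 0.3712.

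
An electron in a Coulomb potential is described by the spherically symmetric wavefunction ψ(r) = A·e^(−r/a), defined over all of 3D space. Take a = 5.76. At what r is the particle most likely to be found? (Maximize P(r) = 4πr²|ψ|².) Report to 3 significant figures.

Differentiate P(r) = 4πr²|ψ|² with respect to r and set to zero.
Solving yields r = a.
With a = 5.76, the most probable radial distance is 5.760.

r ≈ 5.76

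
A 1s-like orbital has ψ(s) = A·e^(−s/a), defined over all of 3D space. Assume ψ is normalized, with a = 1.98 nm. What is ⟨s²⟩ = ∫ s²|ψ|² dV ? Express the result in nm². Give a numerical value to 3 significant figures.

⟨s²⟩ = ∫ s^2 |ψ|² 4πs² ds over the full domain.
Recall ∫₀^∞ s^m e^(−s/β) ds = m!·β^(m+1), evaluating both integrals, ⟨s²⟩ = 3·a^2.
Putting a = 1.98 gives 11.76.

⟨s^2⟩ ≈ 11.8 nm^2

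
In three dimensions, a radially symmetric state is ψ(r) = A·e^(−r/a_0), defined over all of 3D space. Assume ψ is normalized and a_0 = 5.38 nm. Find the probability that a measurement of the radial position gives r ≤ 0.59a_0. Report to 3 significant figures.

P = ∫ |ψ|² 4πr² dr over r ≤ 0.59a_0.
The full normalization integral is A²·[π·a_0^3] = 1, fixing A².
Let u = r/a_0; then A², 4π and the length scale all cancel, so P = ∫_{0}^{0.59} u^2·e^(-2·u) du ÷ ∫_{0}^{∞} u^2·e^(-2·u) du.
Using ∫ u^2·e^(-2·u) du = -(2·u^2 + 2·u + 1)·e^(-2·u)/4, the numerator is ≈ 0.029051 and the denominator is 1/4.
This evaluates to P = 0.1162.

P ≈ 0.116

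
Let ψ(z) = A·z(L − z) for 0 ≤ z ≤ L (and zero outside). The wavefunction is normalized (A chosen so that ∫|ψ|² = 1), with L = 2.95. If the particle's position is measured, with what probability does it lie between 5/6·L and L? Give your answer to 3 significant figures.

P ≈ 0.0355

The probability is P = ∫ |ψ|² dz over [5/6·L, L].
The normalization integral ∫|ψ|²dz over the whole domain equals L^5/30·A², and A² cancels in the ratio.
In terms of u = z/L (A² and the length scale cancel between numerator and denominator), P = [∫_{5/6}^{1} u^2·(1 - u)^2 du] / [∫_{0}^{1} u^2·(1 - u)^2 du].
With ∫ u^2·(1 - u)^2 du = u^3·(6·u^2 - 15·u + 10)/30 + C, the region integral is ≈ 0.0011831 and the full one is 1/30.
The result is P = 23/648.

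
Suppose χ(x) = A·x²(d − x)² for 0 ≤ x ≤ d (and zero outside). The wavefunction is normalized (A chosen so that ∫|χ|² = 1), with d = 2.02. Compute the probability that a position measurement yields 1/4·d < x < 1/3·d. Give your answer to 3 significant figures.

P ≈ 0.0959

|χ|² is the probability density, so P = ∫_{1/4·d}^{1/3·d} |χ|² dx.
Since A² = 1/(d^9/630), this is the region integral divided by the full normalization integral.
In terms of u = x/d (A² and the length scale cancel between numerator and denominator), P = [∫_{1/4}^{1/3} u^4·(1 - u)^4 du] / [∫_{0}^{1} u^4·(1 - u)^4 du].
An antiderivative of u^4·(1 - u)^4 is u^5·(70·u^4 - 315·u^3 + 540·u^2 - 420·u + 126)/630; evaluating from 1/4 to 1/3 gives ≈ 0.00015225, while the full integral is 1/630.
Taking the ratio, P = 0.09592.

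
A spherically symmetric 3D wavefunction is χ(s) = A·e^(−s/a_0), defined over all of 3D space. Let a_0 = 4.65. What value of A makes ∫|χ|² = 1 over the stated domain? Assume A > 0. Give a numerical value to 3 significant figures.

A ≈ 0.0563

We need A² ∫|f|² 4πs² ds = 1, taking the integral from 0 to ∞.
Using ∫₀^∞ sⁿ e^(−αs) ds = n!/αⁿ⁺¹, ∫|χ|² 4πs² ds = A²·(π·a_0^3).
Hence A² = 1/[π·a_0^3].
Plugging in a_0 = 4.65 yields A = 0.05627.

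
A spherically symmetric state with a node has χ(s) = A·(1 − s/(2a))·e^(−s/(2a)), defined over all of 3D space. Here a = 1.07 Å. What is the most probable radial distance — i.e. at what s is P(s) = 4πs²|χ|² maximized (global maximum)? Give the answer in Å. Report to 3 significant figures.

The maximum of P(s) = 4πs²|χ|² occurs where its derivative vanishes.
Solving yields s = a·(√(5) + 3).
With a = 1.07, the most probable radial distance is 5.603 Å.

s ≈ 5.60 Å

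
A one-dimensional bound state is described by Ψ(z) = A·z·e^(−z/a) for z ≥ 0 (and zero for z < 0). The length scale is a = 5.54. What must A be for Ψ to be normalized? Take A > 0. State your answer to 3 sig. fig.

The normalization condition is ∫|Ψ|² dz = 1 from 0 to ∞.
∫|Ψ|² dz = A²·(a^3/4).
So A² = (a^3/4)^(−1).
With a = 5.54: A² = 0.02353 and A = 0.1534.

A ≈ 0.153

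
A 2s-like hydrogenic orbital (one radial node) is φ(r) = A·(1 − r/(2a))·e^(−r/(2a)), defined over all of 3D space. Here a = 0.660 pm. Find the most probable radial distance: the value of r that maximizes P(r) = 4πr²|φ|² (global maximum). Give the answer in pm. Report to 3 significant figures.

Differentiate P(r) = 4πr²|φ|² with respect to r and set to zero.
This gives r = a·(√(5) + 3).
With a = 0.660, the most probable radial distance is 3.456 pm.

r ≈ 3.46 pm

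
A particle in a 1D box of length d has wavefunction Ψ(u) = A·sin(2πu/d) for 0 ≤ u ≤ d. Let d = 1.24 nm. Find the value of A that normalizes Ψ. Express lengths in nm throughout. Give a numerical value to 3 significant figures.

A ≈ 1.27 nm^(-1/2)

The normalization condition is ∫|Ψ|² du = 1 from 0 to d.
With ∫₀^d sin²(nπu/d) du = d/2, with Ψ = A·sin(2πu/d), the integral evaluates to A²·[d/2].
Hence A² = 1/[d/2].
With d = 1.24: A² = 1.613 and A = 1.270.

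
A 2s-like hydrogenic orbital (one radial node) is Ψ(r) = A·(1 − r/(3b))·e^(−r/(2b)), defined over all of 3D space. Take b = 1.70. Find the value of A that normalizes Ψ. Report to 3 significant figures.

A ≈ 0.156

The normalization condition is ∫|Ψ|² 4πr² dr = 1 from 0 to ∞.
In 3D with spherical symmetry the volume element is 4πr² dr.
Using ∫₀^∞ rⁿ e^(−αr) dr = n!/αⁿ⁺¹, ∫|Ψ|² 4πr² dr = A²·(8·π·b^3/3).
Plugging in b = 1.70 yields A = 0.1559.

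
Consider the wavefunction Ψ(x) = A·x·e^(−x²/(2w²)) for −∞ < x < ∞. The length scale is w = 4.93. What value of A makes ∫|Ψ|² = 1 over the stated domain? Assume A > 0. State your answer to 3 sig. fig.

A ≈ 0.0970

Require ∫ |Ψ|² dx = 1 over the whole domain.
Using the Gaussian integral ∫_{−∞}^{∞} e^(−αx²) dx = √(π/α), carrying out the integral gives A² · √(π)·w^3/2.
Setting this equal to 1 gives A² = 1/(√(π)·w^3/2).
Plugging in w = 4.93 yields A = 0.09704.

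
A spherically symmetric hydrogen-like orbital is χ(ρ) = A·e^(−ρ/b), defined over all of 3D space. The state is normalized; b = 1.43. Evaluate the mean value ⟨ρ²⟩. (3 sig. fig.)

⟨ρ^2⟩ ≈ 6.13

⟨ρ²⟩ = ∫ ρ^2 |χ|² 4πρ² dρ over the full domain.
Using ∫₀^∞ ρⁿ e^(−αρ) dρ = n!/αⁿ⁺¹, evaluating both integrals, ⟨ρ²⟩ = 3·b^2.
Putting b = 1.43 gives 6.135.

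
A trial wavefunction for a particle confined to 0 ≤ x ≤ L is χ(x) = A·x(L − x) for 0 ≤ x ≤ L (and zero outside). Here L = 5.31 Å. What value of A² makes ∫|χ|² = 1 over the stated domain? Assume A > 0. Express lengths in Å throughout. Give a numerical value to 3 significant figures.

Normalization requires ∫|χ|² dx = 1, integrated from 0 to L.
Expanding the polynomial and integrating term by term, the integral (without the A² prefactor) comes out to L^5/30.
Hence A² = 1/[L^5/30].
Substituting L = 5.31 gives A² = 0.007106, so A = 0.08430.

A^2 ≈ 0.00711 Å^(-5)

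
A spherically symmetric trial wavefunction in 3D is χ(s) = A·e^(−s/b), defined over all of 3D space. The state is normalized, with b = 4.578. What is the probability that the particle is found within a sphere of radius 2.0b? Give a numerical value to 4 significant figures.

With dV = 4πs²ds, the probability is ∫|χ|² dV over s ≤ 2.0b.
The full normalization integral is A²·[π·b^3] = 1, fixing A².
In terms of u = s/b (A², 4π and the length scale all cancel between numerator and denominator), P = [∫_{0}^{2.0} u^2·e^(-2·u) du] / [∫_{0}^{∞} u^2·e^(-2·u) du].
With ∫ u^2·e^(-2·u) du = -(2·u^2 + 2·u + 1)·e^(-2·u)/4 + C, the region integral is 1/4 - 13·e^(-4)/4 and the full one is 1/4.
This evaluates to P = 0.76190.

P ≈ 0.7619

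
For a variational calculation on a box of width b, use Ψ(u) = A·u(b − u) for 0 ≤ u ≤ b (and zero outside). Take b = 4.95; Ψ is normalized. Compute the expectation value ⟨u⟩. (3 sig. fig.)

By definition ⟨u⟩ = ∫ u |Ψ(u)|² du.
Expanding the polynomial and integrating term by term, evaluating both integrals, ⟨u⟩ = b/2.
Putting b = 4.95 gives 2.475.

⟨u⟩ ≈ 2.48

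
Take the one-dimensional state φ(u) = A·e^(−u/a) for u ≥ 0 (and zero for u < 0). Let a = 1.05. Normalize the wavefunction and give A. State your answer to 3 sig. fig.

The normalization condition is ∫|φ|² du = 1 from 0 to ∞.
Recall ∫₀^∞ u^m e^(−u/β) du = m!·β^(m+1), ∫|φ|² du = A²·(a/2).
Setting this equal to 1 gives A² = 1/(a/2).
Substituting a = 1.05 gives A² = 1.905, so A = 1.380.

A ≈ 1.38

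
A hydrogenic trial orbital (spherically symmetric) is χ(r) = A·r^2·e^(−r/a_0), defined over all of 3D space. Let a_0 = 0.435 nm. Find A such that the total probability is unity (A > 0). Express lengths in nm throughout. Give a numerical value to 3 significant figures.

Normalization requires ∫|χ|² 4πr² dr = 1, integrated from 0 to ∞.
(Spherical symmetry: dV = 4πr² dr.)
With ∫₀^∞ r^6 e^(−αr) dr = 6!/α^7, the integral (without the A² prefactor) comes out to 45·π·a_0^7/2.
So A² = (45·π·a_0^7/2)^(−1).
Plugging in a_0 = 0.435 yields A = 2.191.

A ≈ 2.19 nm^(-7/2)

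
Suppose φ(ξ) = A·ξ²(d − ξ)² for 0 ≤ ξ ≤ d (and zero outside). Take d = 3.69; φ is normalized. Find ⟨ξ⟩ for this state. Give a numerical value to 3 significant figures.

⟨ξ⟩ ≈ 1.85

⟨ξ⟩ = ∫ ξ |φ|² dξ over the full domain.
Evaluating both integrals, ⟨ξ⟩ = d/2.
Putting d = 3.69 gives 1.845.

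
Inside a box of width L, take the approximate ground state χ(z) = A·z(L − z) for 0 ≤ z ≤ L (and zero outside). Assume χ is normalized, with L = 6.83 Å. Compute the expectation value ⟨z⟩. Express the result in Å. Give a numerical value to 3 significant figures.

⟨z⟩ ≈ 3.42 Å

The expectation value is the |χ|²-weighted average of z: ∫ z|χ|² dz.
Expanding the polynomial and integrating term by term, since the A² factors cancel between numerator and denominator, ⟨z⟩ = L/2.
Putting L = 6.83 gives 3.415.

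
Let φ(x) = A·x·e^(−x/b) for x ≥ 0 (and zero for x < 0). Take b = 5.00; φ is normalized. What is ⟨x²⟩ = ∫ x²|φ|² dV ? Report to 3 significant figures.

⟨x^2⟩ ≈ 75.0

By definition ⟨x²⟩ = ∫ x^2 |φ(x)|² dx.
Recall ∫₀^∞ x^m e^(−x/β) dx = m!·β^(m+1), evaluating both integrals, ⟨x²⟩ = 3·b^2.
Putting b = 5.00 gives 75.00.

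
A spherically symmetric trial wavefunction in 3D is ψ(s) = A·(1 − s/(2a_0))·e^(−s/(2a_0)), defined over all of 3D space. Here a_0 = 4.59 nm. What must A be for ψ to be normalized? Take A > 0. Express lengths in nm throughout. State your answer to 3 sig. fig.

A ≈ 0.0203 nm^(-3/2)

Normalization requires ∫|ψ|² 4πs² ds = 1, integrated from 0 to ∞.
In 3D with spherical symmetry the volume element is 4πs² ds.
Carrying out the integral gives A² · 8·π·a_0^3.
So A² = (8·π·a_0^3)^(−1).
With a_0 = 4.59: A² = 0.0004115 and A = 0.02028.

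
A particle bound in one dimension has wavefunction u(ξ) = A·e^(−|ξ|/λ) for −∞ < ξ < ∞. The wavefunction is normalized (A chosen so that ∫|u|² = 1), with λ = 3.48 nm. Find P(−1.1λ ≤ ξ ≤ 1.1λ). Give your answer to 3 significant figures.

P ≈ 0.889

|u|² is the probability density, so P = ∫_{−1.1λ}^{1.1λ} |u|² dξ.
With A² fixed by ∫|u|² = 1, i.e. A² = (λ)^(−1), substitute and integrate.
Both integrals are even about ξ = 0, so only the ξ ≥ 0 halves are needed (the factors of 2 cancel). In terms of t = ξ/λ (A² and the length scale cancel between numerator and denominator), P = [∫_{0}^{1.1} e^(-2·t) dt] / [∫_{0}^{∞} e^(-2·t) dt].
Using ∫ e^(-2·t) dt = -e^(-2·t)/2, the numerator is 1/2 - e^(-11/5)/2 and the denominator is 1/2.
Evaluating gives P = 0.8892.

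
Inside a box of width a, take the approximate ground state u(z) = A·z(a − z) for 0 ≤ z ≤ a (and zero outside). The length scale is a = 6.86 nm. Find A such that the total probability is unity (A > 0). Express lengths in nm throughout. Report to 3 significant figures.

Normalization requires ∫|u|² dz = 1, integrated from 0 to a.
Expanding the polynomial and integrating term by term, carrying out the integral gives A² · a^5/30.
Hence A² = 1/[a^5/30].
Substituting a = 6.86 gives A² = 0.001975, so A = 0.04444.

A ≈ 0.0444 nm^(-5/2)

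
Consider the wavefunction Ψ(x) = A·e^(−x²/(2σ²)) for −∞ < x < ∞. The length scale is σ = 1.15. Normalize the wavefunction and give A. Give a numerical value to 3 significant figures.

A ≈ 0.700

Require ∫ |Ψ|² dx = 1 over the whole domain.
The integral (without the A² prefactor) comes out to √(π)·σ.
Hence A² = 1/[√(π)·σ].
With σ = 1.15: A² = 0.4906 and A = 0.7004.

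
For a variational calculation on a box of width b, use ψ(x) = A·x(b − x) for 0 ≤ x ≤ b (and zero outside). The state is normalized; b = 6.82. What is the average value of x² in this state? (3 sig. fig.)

⟨x^2⟩ ≈ 13.3

⟨x²⟩ = ∫ x^2 |ψ|² dx over the full domain.
Expanding the polynomial and integrating term by term, since the A² factors cancel between numerator and denominator, ⟨x²⟩ = 2·b^2/7.
With b = 6.82, ⟨x^2⟩ = 13.29.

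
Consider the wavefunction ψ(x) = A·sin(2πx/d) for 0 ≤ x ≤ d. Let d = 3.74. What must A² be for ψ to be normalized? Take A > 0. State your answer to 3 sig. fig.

A^2 ≈ 0.535

We need A² ∫|f|² dx = 1, taking the integral from 0 to d.
Using sin²θ = (1 − cos 2θ)/2, the integral (without the A² prefactor) comes out to d/2.
Hence A² = 1/[d/2].
Substituting d = 3.74 gives A² = 0.5348, so A = 0.7313.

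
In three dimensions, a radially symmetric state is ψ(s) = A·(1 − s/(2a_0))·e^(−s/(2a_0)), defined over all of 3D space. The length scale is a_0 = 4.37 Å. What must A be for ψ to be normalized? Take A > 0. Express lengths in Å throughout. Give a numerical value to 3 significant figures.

We need A² ∫|f|² 4πs² ds = 1, taking the integral from 0 to ∞.
The angular integral contributes 4π, leaving ∫₀^∞ s²|ψ|² ds.
Using ∫₀^∞ sⁿ e^(−αs) ds = n!/αⁿ⁺¹, with ψ = A·(1 − s/(2a_0))·e^(−s/(2a_0)), the integral evaluates to A²·[8·π·a_0^3].
Substituting a_0 = 4.37 gives A² = 0.0004768, so A = 0.02184.

A ≈ 0.0218 Å^(-3/2)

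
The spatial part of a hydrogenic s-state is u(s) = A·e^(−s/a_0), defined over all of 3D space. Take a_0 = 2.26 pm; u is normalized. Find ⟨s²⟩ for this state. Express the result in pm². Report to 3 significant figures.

By definition ⟨s²⟩ = ∫ s^2 |u(s)|² 4πs² ds.
Using ∫₀^∞ sⁿ e^(−αs) ds = n!/αⁿ⁺¹, the ratio of the moment integral to the normalization integral gives ⟨s²⟩ = 3·a_0^2.
With a_0 = 2.26, ⟨s^2⟩ = 15.32.

⟨s^2⟩ ≈ 15.3 pm^2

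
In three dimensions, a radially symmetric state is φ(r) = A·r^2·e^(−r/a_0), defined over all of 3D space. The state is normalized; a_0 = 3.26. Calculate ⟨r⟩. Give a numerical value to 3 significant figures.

⟨r⟩ = ∫ r |φ|² 4πr² dr over the full domain.
Recall ∫₀^∞ r^m e^(−r/β) dr = m!·β^(m+1), since the A² factors cancel between numerator and denominator, ⟨r⟩ = 7·a_0/2.
Putting a_0 = 3.26 gives 11.41.

⟨r⟩ ≈ 11.4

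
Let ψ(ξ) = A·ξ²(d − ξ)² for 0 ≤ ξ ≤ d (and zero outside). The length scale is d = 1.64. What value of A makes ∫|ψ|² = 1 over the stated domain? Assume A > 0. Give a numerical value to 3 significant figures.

Normalization requires ∫|ψ|² dξ = 1, integrated from 0 to d.
Expanding the polynomial and integrating term by term, carrying out the integral gives A² · d^9/630.
Setting this equal to 1 gives A² = 1/(d^9/630).
Plugging in d = 1.64 yields A = 2.709.

A ≈ 2.71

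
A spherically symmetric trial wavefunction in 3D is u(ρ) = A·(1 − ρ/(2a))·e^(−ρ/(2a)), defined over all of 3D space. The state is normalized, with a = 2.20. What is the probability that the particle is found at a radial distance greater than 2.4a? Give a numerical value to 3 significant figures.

Integrate the radial probability density 4πρ²|u|² over ρ > 2.4a.
A² is fixed by ∫₀^∞ 4πρ²|u|² dρ = 1, i.e. A² = (8·π·a^3)^(−1).
Let t = ρ/a; then A², 4π and the length scale all cancel, so P = ∫_{2.4}^{∞} t^2·(1 - t/2)^2·e^(-t) dt ÷ ∫_{0}^{∞} t^2·(1 - t/2)^2·e^(-t) dt.
An antiderivative of t^2·(1 - t/2)^2·e^(-t) is -(t^4/4 + t^2 + 2·t + 2)·e^(-t); evaluating from 2.4 to ∞ gives ≈ 1.8919, while the full integral is 2.
This evaluates to P = 0.9459.

P ≈ 0.946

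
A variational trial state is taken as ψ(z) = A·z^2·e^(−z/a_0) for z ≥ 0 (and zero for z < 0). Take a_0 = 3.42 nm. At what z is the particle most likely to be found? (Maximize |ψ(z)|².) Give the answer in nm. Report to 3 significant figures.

Set d/dz [|ψ(z)|²] = 0 and solve for z > 0.
Solving yields z = 2·a_0.
With a_0 = 3.42, the most probable position is 6.840 nm.

z ≈ 6.84 nm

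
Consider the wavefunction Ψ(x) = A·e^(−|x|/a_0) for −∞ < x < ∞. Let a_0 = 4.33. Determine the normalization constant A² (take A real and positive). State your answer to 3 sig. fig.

We need A² ∫|f|² dx = 1, taking the integral from −∞ to ∞.
Carrying out the integral gives A² · a_0.
With a_0 = 4.33: A² = 0.2309 and A = 0.4806.

A^2 ≈ 0.231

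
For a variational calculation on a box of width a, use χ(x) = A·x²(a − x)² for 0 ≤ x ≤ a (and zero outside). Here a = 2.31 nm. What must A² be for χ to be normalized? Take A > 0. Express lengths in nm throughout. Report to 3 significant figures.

A^2 ≈ 0.336 nm^(-9)

Normalization requires ∫|χ|² dx = 1, integrated from 0 to a.
With χ = A·x²(a − x)², the integral evaluates to A²·[a^9/630].
Hence A² = 1/[a^9/630].
Substituting a = 2.31 gives A² = 0.3364, so A = 0.5800.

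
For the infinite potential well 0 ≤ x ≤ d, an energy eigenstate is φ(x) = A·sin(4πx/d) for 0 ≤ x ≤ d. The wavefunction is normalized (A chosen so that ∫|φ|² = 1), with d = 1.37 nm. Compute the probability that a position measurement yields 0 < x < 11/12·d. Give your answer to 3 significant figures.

P ≈ 0.951

P = ∫_{0}^{11/12·d} |φ(x)|² dx.
With A² fixed by ∫|φ|² = 1, i.e. A² = (d/2)^(−1), substitute and integrate.
In terms of u = x/d (A² and the length scale cancel between numerator and denominator), P = [∫_{0}^{11/12} sin(4·π·u)^2 du] / [∫_{0}^{1} sin(4·π·u)^2 du].
Using ∫ sin(4·π·u)^2 du = u/2 - sin(4·π·u)·cos(4·π·u)/(8·π), the numerator is √(3)/(32·π) + 11/24 and the denominator is 1/2.
Taking the ratio, P = √(3)/(16·π) + 11/12.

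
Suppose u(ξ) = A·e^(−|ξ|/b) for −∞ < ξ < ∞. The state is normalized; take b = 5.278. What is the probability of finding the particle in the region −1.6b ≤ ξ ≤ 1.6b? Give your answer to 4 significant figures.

P = ∫_{−1.6b}^{1.6b} |u(ξ)|² dξ.
With A² fixed by ∫|u|² = 1, i.e. A² = (b)^(−1), substitute and integrate.
By symmetry take twice the ξ ≥ 0 contribution in numerator and denominator; the 2's cancel. Substituting t = ξ/b, A² and the length scale cancel in the ratio: P = ∫_{0}^{1.6} e^(-2·t) dt / ∫_{0}^{∞} e^(-2·t) dt.
Using ∫ e^(-2·t) dt = -e^(-2·t)/2, the numerator is 1/2 - e^(-16/5)/2 and the denominator is 1/2.
The result is P = 0.95924.

P ≈ 0.9592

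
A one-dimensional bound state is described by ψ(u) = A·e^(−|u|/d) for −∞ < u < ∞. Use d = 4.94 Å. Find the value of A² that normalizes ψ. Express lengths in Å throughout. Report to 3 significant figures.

Normalization requires ∫|ψ|² du = 1, integrated from −∞ to ∞.
With ψ = A·e^(−|u|/d), the integral evaluates to A²·[d].
Substituting d = 4.94 gives A² = 0.2024, so A = 0.4499.

A^2 ≈ 0.202 Å^(-1)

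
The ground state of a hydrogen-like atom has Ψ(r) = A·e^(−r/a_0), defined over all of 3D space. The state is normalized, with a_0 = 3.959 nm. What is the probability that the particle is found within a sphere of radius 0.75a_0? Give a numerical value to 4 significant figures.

P = ∫ |Ψ|² 4πr² dr over r ≤ 0.75a_0.
The full normalization integral is A²·[π·a_0^3] = 1, fixing A².
Substituting u = r/a_0, A², 4π and the length scale all cancel in the ratio: P = ∫_{0}^{0.75} u^2·e^(-2·u) du / ∫_{0}^{∞} u^2·e^(-2·u) du.
Using ∫ u^2·e^(-2·u) du = -(2·u^2 + 2·u + 1)·e^(-2·u)/4, the numerator is 1/4 - 29·e^(-3/2)/32 and the denominator is 1/4.
Taking the ratio yields P = 0.19115.

P ≈ 0.1912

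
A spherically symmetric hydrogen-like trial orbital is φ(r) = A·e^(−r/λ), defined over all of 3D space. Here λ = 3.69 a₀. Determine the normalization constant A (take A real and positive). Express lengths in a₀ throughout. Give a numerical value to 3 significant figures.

A ≈ 0.0796 a₀^(-3/2)

The normalization condition is ∫|φ|² 4πr² dr = 1 from 0 to ∞.
In 3D with spherical symmetry the volume element is 4πr² dr.
The integral (without the A² prefactor) comes out to π·λ^3.
So A² = (π·λ^3)^(−1).
Plugging in λ = 3.69 yields A = 0.07959.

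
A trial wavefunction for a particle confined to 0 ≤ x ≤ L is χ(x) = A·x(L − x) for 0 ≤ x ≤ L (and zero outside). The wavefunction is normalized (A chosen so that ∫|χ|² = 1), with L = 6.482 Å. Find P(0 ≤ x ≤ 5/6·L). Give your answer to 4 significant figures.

P ≈ 0.9645

The probability is P = ∫ |χ|² dx over [0, 5/6·L].
With A² fixed by ∫|χ|² = 1, i.e. A² = (L^5/30)^(−1), substitute and integrate.
Substituting u = x/L, A² and the length scale cancel in the ratio: P = ∫_{0}^{5/6} u^2·(1 - u)^2 du / ∫_{0}^{1} u^2·(1 - u)^2 du.
An antiderivative of u^2·(1 - u)^2 is u^3·(6·u^2 - 15·u + 10)/30; evaluating from 0 to 5/6 gives 125/3888, while the full integral is 1/30.
The result is P = 625/648.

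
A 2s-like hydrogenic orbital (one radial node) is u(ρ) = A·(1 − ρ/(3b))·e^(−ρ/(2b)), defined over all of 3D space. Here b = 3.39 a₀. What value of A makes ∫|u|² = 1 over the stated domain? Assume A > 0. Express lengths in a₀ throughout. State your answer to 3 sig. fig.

Normalization requires ∫|u|² 4πρ² dρ = 1, integrated from 0 to ∞.
The integral (without the A² prefactor) comes out to 8·π·b^3/3.
Substituting b = 3.39 gives A² = 0.003064, so A = 0.05535.

A ≈ 0.0554 a₀^(-3/2)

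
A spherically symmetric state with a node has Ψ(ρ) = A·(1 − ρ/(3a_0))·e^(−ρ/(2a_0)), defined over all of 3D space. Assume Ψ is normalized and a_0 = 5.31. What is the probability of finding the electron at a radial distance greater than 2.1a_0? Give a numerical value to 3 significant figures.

P ≈ 0.669

With dV = 4πρ²dρ, the probability is ∫|Ψ|² dV over ρ > 2.1a_0.
Normalization gives A² = 1/(8·π·a_0^3/3).
Let u = ρ/a_0; then A², 4π and the length scale all cancel, so P = ∫_{2.1}^{∞} u^2·(1 - u/3)^2·e^(-u) du ÷ ∫_{0}^{∞} u^2·(1 - u/3)^2·e^(-u) du.
An antiderivative of u^2·(1 - u/3)^2·e^(-u) is (-u^4 + 2·u^3 - 3·u^2 - 6·u - 6)·e^(-u)/9; evaluating from 2.1 to ∞ gives ≈ 0.44569, while the full integral is 2/3.
Taking the ratio yields P = 0.6685.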